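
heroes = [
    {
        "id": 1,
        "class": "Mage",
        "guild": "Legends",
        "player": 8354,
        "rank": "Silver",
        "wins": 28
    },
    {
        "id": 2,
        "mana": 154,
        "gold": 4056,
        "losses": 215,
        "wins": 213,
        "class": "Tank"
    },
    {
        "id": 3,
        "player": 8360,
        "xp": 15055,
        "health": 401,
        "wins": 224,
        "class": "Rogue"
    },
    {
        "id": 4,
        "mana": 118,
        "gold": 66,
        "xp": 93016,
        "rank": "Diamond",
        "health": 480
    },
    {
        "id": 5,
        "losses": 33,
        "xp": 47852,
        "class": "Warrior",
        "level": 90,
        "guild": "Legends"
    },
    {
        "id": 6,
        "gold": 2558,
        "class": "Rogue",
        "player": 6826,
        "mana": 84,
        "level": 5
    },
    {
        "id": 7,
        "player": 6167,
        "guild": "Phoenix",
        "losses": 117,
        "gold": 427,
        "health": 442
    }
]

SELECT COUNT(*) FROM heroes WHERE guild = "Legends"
2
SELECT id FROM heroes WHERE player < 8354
[6, 7]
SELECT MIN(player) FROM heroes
6167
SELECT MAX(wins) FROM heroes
224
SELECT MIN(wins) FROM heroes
28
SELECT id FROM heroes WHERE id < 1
[]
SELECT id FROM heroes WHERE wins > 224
[]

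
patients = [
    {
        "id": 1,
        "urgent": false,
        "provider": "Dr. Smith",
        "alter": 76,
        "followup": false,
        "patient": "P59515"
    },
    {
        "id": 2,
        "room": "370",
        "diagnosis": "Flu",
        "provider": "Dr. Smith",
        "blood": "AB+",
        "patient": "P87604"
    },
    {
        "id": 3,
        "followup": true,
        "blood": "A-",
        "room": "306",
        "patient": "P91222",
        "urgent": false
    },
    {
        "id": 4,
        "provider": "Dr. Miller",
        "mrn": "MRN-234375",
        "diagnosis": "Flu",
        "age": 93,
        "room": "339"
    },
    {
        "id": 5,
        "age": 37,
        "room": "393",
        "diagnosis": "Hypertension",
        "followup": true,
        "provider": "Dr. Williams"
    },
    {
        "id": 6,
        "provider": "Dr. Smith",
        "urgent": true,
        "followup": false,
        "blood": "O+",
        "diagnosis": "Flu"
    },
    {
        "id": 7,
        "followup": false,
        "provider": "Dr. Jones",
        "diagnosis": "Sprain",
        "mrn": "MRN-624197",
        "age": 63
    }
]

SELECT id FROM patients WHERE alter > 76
[]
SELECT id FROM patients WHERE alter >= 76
[1]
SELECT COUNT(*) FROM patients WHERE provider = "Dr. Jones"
1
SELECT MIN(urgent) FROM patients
False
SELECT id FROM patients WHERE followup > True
[]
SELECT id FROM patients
[1, 2, 3, 4, 5, 6, 7]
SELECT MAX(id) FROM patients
7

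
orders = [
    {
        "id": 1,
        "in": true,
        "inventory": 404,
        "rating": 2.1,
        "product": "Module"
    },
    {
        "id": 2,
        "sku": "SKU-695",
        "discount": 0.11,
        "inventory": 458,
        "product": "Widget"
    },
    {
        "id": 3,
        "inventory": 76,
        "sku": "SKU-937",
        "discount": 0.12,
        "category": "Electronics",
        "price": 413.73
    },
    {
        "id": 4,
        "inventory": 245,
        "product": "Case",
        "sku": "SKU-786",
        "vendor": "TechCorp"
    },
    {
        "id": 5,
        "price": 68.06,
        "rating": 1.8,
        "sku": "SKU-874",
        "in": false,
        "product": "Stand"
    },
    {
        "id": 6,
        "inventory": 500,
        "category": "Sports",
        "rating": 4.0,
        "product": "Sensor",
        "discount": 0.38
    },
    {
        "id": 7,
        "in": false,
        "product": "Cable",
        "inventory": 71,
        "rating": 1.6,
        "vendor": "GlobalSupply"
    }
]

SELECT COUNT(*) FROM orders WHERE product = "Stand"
1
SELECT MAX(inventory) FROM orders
500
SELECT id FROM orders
[1, 2, 3, 4, 5, 6, 7]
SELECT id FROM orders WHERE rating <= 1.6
[7]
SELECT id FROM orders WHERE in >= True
[1]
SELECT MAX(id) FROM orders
7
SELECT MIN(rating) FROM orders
1.6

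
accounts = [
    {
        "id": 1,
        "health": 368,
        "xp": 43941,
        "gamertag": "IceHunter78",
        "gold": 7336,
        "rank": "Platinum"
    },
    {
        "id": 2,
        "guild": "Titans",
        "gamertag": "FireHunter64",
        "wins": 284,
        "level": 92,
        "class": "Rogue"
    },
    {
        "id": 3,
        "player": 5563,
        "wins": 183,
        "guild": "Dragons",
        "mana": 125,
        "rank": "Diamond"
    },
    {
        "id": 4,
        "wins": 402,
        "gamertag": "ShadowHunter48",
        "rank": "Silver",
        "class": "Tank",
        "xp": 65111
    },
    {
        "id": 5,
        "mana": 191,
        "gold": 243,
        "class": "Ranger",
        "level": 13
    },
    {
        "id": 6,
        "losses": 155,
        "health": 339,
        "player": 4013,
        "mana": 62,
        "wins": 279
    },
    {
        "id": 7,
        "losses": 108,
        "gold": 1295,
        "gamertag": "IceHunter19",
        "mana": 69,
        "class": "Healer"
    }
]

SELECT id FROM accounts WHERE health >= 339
[1, 6]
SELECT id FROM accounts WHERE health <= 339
[6]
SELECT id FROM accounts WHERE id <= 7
[1, 2, 3, 4, 5, 6, 7]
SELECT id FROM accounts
[1, 2, 3, 4, 5, 6, 7]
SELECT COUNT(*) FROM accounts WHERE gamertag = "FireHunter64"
1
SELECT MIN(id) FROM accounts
1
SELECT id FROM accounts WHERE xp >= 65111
[4]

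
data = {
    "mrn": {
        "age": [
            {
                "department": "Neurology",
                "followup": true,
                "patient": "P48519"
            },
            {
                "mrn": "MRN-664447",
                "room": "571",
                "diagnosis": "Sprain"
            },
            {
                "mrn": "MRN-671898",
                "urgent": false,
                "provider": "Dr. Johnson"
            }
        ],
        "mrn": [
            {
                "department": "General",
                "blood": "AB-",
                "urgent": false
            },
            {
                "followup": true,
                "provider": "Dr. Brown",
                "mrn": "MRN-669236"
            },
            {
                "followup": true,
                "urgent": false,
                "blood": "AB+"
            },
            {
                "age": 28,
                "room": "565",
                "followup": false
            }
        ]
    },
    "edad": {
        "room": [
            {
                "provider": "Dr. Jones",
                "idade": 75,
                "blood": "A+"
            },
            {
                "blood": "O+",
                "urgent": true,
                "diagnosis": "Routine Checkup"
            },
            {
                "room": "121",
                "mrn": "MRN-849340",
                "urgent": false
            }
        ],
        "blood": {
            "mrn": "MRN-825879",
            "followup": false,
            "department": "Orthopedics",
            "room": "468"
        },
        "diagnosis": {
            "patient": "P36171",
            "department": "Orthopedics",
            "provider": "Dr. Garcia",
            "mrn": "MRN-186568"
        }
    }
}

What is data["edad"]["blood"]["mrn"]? "MRN-825879"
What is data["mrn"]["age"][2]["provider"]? "Dr. Johnson"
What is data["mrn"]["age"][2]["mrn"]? "MRN-671898"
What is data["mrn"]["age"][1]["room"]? "571"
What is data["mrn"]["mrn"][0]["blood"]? "AB-"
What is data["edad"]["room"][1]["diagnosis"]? "Routine Checkup"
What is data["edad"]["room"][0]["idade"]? 75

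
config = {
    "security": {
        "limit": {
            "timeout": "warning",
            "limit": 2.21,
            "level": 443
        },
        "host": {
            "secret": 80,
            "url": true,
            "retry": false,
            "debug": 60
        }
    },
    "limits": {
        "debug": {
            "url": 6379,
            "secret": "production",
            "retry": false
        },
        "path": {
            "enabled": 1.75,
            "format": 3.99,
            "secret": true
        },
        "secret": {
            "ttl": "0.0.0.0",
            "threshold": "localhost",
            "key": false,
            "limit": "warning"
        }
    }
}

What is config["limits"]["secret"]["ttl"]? "0.0.0.0"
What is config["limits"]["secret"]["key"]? False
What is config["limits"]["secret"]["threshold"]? "localhost"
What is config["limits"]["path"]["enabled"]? 1.75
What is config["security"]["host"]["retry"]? False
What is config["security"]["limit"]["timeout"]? "warning"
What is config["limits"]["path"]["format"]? 3.99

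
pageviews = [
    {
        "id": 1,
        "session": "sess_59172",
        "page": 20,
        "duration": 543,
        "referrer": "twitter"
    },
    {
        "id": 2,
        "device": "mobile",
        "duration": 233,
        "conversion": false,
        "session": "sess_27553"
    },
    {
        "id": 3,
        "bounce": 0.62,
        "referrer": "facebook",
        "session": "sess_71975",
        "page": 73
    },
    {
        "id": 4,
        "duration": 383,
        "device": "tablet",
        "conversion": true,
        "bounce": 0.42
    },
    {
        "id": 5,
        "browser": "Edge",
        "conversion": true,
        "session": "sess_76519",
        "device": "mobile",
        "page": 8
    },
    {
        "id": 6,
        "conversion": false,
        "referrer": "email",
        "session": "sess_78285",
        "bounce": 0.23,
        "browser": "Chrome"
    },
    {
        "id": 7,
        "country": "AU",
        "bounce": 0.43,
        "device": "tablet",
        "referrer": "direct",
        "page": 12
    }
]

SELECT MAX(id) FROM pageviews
7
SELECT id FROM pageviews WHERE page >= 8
[1, 3, 5, 7]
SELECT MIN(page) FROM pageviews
8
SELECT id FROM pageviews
[1, 2, 3, 4, 5, 6, 7]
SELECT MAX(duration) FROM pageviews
543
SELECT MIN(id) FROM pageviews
1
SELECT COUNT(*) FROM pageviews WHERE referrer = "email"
1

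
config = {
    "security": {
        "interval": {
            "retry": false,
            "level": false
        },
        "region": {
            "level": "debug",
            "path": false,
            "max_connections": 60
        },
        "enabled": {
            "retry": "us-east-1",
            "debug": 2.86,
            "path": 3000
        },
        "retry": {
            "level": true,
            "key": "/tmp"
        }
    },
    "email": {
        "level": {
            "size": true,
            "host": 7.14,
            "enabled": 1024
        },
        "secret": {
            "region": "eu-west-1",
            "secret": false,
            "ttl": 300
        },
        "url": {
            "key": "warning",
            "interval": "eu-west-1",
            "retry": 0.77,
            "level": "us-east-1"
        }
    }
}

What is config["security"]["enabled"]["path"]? 3000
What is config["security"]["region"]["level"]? "debug"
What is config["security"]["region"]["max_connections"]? 60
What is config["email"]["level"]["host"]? 7.14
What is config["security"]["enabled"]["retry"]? "us-east-1"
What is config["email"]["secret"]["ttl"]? 300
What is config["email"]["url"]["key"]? "warning"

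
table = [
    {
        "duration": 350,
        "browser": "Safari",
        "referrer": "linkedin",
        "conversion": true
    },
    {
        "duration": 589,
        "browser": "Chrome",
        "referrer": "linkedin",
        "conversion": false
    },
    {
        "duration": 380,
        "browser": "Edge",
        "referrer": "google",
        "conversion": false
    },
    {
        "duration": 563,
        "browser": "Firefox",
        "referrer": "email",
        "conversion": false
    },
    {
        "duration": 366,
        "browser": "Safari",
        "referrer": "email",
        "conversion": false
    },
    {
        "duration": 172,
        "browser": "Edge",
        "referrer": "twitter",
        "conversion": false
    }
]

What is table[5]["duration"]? 172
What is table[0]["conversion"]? True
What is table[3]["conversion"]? False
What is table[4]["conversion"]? False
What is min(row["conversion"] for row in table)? False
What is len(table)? 6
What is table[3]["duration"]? 563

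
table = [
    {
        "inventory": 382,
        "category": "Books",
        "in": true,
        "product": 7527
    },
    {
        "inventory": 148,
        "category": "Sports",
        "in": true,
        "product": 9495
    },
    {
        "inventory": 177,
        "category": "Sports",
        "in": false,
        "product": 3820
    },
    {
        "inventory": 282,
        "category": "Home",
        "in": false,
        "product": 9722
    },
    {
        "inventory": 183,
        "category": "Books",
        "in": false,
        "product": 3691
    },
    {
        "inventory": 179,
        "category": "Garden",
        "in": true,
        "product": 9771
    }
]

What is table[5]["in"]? True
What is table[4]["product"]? 3691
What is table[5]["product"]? 9771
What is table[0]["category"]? "Books"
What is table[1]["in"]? True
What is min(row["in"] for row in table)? False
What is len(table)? 6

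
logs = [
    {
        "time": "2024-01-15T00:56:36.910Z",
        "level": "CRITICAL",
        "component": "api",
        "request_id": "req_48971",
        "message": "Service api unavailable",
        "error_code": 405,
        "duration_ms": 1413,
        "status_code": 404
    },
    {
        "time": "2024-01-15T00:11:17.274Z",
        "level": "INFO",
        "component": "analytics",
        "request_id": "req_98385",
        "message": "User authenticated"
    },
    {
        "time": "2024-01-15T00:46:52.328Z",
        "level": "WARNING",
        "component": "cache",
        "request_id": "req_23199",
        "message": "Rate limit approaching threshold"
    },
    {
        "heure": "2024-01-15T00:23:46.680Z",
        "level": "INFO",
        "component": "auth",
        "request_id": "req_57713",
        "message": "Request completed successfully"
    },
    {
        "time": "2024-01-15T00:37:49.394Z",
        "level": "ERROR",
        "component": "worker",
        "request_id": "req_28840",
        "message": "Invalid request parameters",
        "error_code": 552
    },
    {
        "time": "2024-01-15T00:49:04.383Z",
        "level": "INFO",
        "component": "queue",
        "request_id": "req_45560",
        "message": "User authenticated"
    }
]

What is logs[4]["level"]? "ERROR"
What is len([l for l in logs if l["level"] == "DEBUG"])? 0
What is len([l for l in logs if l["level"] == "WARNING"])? 1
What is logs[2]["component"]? "cache"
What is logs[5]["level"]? "INFO"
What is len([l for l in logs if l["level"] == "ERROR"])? 1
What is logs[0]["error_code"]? 405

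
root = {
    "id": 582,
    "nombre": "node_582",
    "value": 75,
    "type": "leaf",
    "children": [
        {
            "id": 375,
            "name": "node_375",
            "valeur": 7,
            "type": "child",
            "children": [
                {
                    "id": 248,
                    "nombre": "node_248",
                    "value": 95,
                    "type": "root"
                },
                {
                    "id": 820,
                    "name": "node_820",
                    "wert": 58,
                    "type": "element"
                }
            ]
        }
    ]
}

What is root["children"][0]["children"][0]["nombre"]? "node_248"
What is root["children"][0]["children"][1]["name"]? "node_820"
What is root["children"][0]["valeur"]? 7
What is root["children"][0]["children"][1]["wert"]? 58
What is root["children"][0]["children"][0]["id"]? 248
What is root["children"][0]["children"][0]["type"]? "root"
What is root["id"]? 582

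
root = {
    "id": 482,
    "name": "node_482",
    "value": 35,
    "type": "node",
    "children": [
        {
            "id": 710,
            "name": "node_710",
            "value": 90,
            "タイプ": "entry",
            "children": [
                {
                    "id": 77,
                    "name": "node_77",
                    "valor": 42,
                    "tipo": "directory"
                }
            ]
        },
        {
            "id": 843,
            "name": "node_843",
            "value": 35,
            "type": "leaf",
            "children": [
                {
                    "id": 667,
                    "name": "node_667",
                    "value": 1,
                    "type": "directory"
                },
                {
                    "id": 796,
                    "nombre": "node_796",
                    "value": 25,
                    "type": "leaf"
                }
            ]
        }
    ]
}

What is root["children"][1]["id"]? 843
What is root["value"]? 35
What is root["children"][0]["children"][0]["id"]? 77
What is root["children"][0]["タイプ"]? "entry"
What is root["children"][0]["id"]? 710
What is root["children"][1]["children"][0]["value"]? 1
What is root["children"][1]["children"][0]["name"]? "node_667"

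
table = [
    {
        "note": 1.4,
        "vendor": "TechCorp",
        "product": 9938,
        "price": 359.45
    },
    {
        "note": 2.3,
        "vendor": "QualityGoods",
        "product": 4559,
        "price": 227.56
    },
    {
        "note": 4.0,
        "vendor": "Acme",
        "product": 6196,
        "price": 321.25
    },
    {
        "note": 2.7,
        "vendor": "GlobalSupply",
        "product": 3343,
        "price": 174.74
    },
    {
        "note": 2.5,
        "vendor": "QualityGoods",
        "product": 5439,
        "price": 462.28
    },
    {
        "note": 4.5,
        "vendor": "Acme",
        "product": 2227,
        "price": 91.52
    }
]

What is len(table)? 6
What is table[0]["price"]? 359.45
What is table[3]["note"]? 2.7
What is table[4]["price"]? 462.28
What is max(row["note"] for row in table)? 4.5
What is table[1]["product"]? 4559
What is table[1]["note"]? 2.3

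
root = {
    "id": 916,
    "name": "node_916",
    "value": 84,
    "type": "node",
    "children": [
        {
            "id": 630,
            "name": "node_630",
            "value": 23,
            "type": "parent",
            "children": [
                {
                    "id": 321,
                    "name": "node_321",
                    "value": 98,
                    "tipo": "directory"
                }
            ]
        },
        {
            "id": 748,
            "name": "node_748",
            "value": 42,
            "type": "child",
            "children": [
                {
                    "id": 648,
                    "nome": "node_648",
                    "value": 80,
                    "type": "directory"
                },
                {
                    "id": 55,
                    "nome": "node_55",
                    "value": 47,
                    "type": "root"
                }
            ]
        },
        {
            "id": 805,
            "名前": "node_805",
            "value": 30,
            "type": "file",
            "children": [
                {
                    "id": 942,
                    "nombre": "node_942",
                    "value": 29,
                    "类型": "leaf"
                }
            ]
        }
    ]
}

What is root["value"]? 84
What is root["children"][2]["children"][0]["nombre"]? "node_942"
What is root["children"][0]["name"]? "node_630"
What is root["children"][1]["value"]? 42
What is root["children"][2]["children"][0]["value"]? 29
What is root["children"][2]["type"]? "file"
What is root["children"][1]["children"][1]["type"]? "root"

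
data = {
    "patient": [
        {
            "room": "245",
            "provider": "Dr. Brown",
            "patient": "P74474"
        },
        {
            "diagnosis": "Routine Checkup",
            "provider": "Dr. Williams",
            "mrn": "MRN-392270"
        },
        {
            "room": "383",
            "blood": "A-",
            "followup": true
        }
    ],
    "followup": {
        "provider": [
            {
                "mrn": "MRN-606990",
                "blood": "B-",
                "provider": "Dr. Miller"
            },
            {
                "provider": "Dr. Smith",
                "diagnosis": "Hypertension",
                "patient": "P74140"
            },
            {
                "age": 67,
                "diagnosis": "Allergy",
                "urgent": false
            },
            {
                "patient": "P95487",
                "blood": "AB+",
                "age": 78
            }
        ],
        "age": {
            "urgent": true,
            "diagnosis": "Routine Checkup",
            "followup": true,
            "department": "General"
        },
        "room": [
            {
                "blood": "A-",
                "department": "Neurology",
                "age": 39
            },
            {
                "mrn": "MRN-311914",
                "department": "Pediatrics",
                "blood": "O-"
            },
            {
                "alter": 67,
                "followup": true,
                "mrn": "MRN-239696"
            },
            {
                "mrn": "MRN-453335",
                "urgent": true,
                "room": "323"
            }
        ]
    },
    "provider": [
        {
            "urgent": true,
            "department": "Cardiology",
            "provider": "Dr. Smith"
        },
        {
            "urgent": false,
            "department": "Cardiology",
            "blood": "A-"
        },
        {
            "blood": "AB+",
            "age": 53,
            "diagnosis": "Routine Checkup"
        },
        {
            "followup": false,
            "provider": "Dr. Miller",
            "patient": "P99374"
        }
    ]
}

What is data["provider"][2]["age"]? 53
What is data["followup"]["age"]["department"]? "General"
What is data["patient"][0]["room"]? "245"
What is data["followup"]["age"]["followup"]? True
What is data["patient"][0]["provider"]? "Dr. Brown"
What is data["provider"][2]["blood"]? "AB+"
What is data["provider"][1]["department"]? "Cardiology"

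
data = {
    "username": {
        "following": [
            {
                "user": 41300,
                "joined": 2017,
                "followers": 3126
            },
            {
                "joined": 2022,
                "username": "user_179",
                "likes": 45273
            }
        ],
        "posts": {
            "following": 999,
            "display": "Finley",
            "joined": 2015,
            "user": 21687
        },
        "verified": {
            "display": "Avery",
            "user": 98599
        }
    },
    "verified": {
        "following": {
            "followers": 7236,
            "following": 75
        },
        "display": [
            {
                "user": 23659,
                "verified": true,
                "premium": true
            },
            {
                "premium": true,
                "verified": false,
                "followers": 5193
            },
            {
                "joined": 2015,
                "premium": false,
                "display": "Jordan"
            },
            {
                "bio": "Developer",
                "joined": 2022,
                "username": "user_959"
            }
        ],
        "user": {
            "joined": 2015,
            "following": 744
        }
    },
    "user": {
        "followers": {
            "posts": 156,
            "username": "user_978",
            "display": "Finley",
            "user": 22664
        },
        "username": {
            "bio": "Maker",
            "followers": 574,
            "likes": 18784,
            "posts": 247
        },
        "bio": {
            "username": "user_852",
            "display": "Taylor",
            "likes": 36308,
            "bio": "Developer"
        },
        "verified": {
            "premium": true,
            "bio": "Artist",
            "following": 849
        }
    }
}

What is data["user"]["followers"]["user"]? 22664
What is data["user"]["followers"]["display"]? "Finley"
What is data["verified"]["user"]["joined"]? 2015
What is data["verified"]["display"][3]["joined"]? 2022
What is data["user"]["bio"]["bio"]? "Developer"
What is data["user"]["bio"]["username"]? "user_852"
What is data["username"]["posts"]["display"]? "Finley"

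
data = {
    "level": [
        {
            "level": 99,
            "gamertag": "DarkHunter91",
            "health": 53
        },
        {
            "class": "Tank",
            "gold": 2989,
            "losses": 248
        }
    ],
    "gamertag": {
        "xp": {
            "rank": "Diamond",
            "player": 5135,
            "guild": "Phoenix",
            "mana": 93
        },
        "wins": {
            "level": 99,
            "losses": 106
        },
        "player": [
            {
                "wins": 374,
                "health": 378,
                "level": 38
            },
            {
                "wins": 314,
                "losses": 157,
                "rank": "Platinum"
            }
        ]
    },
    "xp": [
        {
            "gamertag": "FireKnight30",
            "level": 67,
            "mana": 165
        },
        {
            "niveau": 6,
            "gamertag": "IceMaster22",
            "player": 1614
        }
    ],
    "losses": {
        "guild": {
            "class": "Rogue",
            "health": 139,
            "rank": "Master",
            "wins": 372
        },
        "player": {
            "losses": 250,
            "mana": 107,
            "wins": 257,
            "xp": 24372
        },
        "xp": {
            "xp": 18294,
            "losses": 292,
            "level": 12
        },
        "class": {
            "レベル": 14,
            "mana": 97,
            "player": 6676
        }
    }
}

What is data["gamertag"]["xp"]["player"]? 5135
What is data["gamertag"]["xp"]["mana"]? 93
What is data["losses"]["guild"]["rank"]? "Master"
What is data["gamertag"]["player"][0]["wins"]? 374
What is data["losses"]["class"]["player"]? 6676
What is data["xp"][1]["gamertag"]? "IceMaster22"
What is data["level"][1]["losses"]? 248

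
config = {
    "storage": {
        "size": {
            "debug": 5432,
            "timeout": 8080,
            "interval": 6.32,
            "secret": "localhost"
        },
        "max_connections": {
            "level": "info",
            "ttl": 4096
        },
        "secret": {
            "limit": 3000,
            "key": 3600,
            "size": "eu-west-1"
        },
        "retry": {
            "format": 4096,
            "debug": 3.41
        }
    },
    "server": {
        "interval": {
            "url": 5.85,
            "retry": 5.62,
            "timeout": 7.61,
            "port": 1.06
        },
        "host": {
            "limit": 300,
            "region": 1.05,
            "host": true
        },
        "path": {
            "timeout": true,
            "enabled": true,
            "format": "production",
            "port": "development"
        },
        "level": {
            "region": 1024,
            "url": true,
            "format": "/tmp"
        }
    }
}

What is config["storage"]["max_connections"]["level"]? "info"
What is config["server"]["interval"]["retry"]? 5.62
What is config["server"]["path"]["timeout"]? True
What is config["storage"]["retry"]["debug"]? 3.41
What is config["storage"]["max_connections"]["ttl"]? 4096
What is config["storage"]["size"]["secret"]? "localhost"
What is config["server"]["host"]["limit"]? 300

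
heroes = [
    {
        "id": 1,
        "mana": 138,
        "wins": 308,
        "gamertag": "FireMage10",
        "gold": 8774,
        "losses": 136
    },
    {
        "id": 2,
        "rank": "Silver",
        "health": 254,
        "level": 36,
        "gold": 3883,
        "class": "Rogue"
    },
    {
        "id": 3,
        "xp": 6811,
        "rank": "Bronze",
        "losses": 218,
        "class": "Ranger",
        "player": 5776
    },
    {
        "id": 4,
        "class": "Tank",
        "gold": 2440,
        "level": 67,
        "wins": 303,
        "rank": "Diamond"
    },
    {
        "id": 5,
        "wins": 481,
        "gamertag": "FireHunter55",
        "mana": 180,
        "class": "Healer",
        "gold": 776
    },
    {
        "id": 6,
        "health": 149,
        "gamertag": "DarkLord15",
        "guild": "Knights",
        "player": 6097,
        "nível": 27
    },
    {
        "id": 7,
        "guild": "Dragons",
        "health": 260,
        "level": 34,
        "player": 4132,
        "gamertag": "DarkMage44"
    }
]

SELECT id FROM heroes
[1, 2, 3, 4, 5, 6, 7]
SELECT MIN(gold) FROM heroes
776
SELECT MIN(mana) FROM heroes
138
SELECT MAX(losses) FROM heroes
218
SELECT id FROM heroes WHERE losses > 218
[]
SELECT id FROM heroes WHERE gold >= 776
[1, 2, 4, 5]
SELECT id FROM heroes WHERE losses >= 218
[3]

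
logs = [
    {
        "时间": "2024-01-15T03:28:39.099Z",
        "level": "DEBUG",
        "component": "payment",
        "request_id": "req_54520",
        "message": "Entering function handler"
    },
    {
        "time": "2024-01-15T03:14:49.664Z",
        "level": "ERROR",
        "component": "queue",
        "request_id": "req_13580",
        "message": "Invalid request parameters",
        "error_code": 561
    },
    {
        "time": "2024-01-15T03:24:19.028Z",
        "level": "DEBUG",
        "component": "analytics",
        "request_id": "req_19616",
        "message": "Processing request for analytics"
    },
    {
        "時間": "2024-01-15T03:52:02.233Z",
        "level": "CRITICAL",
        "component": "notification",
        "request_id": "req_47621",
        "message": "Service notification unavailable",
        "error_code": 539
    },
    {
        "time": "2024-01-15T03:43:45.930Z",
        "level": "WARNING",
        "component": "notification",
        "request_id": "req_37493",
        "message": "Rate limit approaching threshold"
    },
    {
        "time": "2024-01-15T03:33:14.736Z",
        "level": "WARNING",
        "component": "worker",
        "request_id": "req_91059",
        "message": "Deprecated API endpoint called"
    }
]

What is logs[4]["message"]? "Rate limit approaching threshold"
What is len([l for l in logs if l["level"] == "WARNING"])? 2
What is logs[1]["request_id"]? "req_13580"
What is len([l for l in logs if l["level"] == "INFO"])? 0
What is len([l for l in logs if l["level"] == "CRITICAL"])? 1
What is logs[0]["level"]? "DEBUG"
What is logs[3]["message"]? "Service notification unavailable"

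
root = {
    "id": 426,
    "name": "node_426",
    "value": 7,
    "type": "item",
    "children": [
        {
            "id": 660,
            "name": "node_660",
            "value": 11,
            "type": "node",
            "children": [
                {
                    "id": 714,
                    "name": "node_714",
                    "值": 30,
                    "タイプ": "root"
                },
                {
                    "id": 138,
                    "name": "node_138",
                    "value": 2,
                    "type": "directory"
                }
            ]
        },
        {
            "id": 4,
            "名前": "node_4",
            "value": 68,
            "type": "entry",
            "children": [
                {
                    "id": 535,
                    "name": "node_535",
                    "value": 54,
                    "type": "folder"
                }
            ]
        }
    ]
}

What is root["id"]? 426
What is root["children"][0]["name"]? "node_660"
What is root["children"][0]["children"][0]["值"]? 30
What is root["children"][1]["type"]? "entry"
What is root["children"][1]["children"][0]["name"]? "node_535"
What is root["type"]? "item"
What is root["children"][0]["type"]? "node"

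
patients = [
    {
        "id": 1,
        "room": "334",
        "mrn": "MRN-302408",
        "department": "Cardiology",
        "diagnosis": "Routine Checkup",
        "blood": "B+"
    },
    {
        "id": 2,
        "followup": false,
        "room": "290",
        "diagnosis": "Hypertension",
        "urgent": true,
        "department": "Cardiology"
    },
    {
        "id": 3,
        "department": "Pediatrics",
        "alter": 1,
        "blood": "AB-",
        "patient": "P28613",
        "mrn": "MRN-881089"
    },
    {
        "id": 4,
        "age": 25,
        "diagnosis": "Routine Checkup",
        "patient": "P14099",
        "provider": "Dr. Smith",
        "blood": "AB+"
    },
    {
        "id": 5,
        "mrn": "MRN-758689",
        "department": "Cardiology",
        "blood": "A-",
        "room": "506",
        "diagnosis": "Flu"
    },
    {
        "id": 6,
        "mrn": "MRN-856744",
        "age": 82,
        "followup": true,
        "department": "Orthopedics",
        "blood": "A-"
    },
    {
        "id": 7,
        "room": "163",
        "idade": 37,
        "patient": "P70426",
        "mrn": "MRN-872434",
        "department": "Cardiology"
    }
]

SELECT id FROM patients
[1, 2, 3, 4, 5, 6, 7]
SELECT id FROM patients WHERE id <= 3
[1, 2, 3]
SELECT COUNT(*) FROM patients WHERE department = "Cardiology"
4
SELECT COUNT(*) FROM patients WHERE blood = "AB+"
1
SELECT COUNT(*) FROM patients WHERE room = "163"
1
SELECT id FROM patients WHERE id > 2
[3, 4, 5, 6, 7]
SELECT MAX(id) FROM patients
7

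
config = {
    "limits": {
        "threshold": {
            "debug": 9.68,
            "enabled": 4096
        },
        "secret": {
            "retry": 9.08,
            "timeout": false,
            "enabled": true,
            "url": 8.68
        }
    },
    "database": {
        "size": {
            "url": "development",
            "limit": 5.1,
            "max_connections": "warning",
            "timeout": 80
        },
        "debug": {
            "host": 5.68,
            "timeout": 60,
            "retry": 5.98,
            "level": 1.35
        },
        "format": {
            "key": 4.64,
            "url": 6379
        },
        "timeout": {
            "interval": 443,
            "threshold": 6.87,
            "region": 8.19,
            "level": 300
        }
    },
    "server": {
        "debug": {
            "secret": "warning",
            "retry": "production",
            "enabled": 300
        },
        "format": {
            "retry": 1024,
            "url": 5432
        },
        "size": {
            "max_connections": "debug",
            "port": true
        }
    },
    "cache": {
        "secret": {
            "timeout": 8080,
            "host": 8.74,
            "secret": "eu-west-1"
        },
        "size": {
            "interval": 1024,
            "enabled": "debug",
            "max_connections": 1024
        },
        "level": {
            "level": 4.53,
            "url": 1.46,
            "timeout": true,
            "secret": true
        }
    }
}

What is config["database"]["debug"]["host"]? 5.68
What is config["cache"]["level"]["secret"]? True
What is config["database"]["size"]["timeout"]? 80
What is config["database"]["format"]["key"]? 4.64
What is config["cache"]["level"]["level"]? 4.53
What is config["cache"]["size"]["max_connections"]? 1024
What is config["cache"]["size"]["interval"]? 1024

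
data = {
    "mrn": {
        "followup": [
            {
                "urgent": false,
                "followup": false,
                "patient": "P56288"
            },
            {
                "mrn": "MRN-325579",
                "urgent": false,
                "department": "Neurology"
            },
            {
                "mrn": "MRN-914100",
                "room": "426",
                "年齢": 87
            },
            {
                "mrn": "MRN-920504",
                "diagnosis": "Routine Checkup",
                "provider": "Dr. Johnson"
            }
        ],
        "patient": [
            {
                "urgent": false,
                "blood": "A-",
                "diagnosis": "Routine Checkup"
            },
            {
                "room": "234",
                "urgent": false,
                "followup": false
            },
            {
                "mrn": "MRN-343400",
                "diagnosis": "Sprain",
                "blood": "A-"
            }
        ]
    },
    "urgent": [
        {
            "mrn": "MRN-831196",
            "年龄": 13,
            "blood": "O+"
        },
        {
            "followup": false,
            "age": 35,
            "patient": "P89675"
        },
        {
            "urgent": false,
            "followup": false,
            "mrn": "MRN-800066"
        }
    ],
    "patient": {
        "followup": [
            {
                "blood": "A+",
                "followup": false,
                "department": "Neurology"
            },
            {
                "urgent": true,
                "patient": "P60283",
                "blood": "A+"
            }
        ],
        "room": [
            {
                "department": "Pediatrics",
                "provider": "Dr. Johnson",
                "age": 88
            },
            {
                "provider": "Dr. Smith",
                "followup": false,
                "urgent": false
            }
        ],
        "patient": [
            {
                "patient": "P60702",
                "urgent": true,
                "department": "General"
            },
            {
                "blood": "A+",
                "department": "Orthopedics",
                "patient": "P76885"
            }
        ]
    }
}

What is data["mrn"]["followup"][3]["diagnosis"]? "Routine Checkup"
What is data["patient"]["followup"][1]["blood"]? "A+"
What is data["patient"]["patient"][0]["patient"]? "P60702"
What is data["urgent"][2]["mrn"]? "MRN-800066"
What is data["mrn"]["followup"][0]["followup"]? False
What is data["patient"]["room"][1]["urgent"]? False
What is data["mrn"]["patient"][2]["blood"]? "A-"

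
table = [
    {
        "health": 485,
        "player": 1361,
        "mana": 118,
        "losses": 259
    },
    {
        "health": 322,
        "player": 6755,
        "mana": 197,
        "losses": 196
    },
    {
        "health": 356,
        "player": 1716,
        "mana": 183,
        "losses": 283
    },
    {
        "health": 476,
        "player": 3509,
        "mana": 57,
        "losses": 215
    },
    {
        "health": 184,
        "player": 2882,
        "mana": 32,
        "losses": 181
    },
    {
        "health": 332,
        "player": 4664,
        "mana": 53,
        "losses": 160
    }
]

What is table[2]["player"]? 1716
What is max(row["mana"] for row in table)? 197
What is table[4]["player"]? 2882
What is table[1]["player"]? 6755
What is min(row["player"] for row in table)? 1361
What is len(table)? 6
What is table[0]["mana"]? 118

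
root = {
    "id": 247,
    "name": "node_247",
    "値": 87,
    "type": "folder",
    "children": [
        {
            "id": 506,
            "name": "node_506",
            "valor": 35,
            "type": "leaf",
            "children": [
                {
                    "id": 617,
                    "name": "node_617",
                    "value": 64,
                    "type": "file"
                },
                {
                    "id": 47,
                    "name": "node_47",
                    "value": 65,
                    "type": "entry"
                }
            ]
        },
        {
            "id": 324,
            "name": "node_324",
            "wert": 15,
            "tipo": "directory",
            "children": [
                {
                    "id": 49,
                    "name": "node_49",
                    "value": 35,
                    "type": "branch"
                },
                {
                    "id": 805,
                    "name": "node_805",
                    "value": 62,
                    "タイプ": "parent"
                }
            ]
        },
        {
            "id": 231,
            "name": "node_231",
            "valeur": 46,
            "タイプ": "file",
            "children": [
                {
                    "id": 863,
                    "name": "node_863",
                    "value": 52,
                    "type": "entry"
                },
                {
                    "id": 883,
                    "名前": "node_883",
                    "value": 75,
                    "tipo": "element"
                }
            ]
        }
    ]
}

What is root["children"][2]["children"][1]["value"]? 75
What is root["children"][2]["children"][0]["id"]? 863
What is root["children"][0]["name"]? "node_506"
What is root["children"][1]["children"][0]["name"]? "node_49"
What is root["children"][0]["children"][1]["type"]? "entry"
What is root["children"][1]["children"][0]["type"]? "branch"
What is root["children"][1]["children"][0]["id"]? 49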